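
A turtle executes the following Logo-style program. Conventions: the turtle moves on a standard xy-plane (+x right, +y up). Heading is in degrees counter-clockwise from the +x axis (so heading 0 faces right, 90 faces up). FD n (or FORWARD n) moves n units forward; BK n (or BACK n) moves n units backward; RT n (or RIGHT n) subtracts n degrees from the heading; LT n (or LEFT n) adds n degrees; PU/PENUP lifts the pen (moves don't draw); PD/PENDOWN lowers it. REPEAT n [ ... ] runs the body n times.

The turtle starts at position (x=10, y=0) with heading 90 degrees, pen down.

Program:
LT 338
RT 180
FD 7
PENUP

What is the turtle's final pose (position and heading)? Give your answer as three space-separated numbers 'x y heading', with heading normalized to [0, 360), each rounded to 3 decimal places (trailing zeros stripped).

Executing turtle program step by step:
Start: pos=(10,0), heading=90, pen down
LT 338: heading 90 -> 68
RT 180: heading 68 -> 248
FD 7: (10,0) -> (7.378,-6.49) [heading=248, draw]
PU: pen up
Final: pos=(7.378,-6.49), heading=248, 1 segment(s) drawn

Answer: 7.378 -6.49 248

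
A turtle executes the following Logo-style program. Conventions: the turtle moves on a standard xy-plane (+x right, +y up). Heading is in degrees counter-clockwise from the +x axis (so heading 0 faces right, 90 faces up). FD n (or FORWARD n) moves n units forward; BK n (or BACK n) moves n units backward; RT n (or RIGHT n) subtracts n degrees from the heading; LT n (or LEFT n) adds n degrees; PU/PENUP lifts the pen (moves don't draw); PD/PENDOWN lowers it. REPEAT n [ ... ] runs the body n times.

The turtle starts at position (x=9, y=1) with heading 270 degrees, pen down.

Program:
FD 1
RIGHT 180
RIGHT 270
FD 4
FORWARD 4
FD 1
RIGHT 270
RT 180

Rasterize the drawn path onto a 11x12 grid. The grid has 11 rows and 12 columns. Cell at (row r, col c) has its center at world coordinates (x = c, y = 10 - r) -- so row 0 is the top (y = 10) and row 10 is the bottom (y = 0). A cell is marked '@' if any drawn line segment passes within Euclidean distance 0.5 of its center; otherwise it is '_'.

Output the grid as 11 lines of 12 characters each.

Answer: ____________
____________
____________
____________
____________
____________
____________
____________
____________
_________@__
@@@@@@@@@@__

Derivation:
Segment 0: (9,1) -> (9,0)
Segment 1: (9,0) -> (5,-0)
Segment 2: (5,-0) -> (1,-0)
Segment 3: (1,-0) -> (0,-0)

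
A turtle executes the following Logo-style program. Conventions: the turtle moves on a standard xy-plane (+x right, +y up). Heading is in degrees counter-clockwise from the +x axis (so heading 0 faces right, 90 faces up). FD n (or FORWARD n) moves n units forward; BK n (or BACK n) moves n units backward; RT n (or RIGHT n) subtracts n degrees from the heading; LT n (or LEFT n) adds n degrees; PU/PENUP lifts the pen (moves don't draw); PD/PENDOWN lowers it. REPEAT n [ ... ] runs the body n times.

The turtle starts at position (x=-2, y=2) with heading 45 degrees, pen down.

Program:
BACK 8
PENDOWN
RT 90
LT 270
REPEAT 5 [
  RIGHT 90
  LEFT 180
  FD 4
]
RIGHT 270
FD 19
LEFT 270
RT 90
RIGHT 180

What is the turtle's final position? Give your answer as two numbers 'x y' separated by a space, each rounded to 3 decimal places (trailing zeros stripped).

Executing turtle program step by step:
Start: pos=(-2,2), heading=45, pen down
BK 8: (-2,2) -> (-7.657,-3.657) [heading=45, draw]
PD: pen down
RT 90: heading 45 -> 315
LT 270: heading 315 -> 225
REPEAT 5 [
  -- iteration 1/5 --
  RT 90: heading 225 -> 135
  LT 180: heading 135 -> 315
  FD 4: (-7.657,-3.657) -> (-4.828,-6.485) [heading=315, draw]
  -- iteration 2/5 --
  RT 90: heading 315 -> 225
  LT 180: heading 225 -> 45
  FD 4: (-4.828,-6.485) -> (-2,-3.657) [heading=45, draw]
  -- iteration 3/5 --
  RT 90: heading 45 -> 315
  LT 180: heading 315 -> 135
  FD 4: (-2,-3.657) -> (-4.828,-0.828) [heading=135, draw]
  -- iteration 4/5 --
  RT 90: heading 135 -> 45
  LT 180: heading 45 -> 225
  FD 4: (-4.828,-0.828) -> (-7.657,-3.657) [heading=225, draw]
  -- iteration 5/5 --
  RT 90: heading 225 -> 135
  LT 180: heading 135 -> 315
  FD 4: (-7.657,-3.657) -> (-4.828,-6.485) [heading=315, draw]
]
RT 270: heading 315 -> 45
FD 19: (-4.828,-6.485) -> (8.607,6.95) [heading=45, draw]
LT 270: heading 45 -> 315
RT 90: heading 315 -> 225
RT 180: heading 225 -> 45
Final: pos=(8.607,6.95), heading=45, 7 segment(s) drawn

Answer: 8.607 6.95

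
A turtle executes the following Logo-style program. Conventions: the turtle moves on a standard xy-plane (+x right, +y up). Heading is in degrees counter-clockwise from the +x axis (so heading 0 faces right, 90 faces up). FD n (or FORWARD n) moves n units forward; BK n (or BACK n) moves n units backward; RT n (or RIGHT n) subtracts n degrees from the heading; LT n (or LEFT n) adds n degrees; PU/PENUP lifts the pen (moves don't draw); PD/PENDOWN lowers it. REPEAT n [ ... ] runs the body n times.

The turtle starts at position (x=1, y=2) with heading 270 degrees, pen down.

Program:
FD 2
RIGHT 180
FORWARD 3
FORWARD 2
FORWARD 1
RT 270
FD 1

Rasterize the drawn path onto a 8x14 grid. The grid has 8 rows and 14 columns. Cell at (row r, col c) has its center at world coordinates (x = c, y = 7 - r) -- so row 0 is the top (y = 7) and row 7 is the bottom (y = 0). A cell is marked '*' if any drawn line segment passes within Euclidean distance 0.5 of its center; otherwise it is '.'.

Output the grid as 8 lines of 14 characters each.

Segment 0: (1,2) -> (1,0)
Segment 1: (1,0) -> (1,3)
Segment 2: (1,3) -> (1,5)
Segment 3: (1,5) -> (1,6)
Segment 4: (1,6) -> (0,6)

Answer: ..............
**............
.*............
.*............
.*............
.*............
.*............
.*............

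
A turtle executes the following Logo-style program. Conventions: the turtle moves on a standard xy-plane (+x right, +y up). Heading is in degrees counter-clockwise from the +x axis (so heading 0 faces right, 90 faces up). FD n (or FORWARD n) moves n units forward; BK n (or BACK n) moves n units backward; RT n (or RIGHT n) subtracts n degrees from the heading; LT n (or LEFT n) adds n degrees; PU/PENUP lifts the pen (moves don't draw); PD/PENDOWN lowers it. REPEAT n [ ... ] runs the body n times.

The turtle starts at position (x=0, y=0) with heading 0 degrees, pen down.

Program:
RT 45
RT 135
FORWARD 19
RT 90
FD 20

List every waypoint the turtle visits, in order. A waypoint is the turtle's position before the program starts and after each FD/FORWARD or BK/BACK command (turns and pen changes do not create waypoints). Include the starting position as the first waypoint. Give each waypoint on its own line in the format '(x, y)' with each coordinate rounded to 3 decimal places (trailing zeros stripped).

Answer: (0, 0)
(-19, 0)
(-19, 20)

Derivation:
Executing turtle program step by step:
Start: pos=(0,0), heading=0, pen down
RT 45: heading 0 -> 315
RT 135: heading 315 -> 180
FD 19: (0,0) -> (-19,0) [heading=180, draw]
RT 90: heading 180 -> 90
FD 20: (-19,0) -> (-19,20) [heading=90, draw]
Final: pos=(-19,20), heading=90, 2 segment(s) drawn
Waypoints (3 total):
(0, 0)
(-19, 0)
(-19, 20)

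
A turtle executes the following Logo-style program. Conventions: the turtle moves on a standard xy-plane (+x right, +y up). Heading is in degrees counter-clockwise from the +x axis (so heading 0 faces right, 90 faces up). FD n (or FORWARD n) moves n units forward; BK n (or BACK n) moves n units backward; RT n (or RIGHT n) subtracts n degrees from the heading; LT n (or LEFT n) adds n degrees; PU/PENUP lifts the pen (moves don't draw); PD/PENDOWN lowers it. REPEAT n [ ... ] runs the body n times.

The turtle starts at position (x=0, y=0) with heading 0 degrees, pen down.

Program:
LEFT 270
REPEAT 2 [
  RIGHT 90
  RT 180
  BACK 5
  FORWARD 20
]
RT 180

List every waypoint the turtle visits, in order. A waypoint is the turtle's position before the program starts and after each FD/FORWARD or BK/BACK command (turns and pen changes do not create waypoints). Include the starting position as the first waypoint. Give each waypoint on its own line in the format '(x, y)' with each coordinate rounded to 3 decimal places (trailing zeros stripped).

Executing turtle program step by step:
Start: pos=(0,0), heading=0, pen down
LT 270: heading 0 -> 270
REPEAT 2 [
  -- iteration 1/2 --
  RT 90: heading 270 -> 180
  RT 180: heading 180 -> 0
  BK 5: (0,0) -> (-5,0) [heading=0, draw]
  FD 20: (-5,0) -> (15,0) [heading=0, draw]
  -- iteration 2/2 --
  RT 90: heading 0 -> 270
  RT 180: heading 270 -> 90
  BK 5: (15,0) -> (15,-5) [heading=90, draw]
  FD 20: (15,-5) -> (15,15) [heading=90, draw]
]
RT 180: heading 90 -> 270
Final: pos=(15,15), heading=270, 4 segment(s) drawn
Waypoints (5 total):
(0, 0)
(-5, 0)
(15, 0)
(15, -5)
(15, 15)

Answer: (0, 0)
(-5, 0)
(15, 0)
(15, -5)
(15, 15)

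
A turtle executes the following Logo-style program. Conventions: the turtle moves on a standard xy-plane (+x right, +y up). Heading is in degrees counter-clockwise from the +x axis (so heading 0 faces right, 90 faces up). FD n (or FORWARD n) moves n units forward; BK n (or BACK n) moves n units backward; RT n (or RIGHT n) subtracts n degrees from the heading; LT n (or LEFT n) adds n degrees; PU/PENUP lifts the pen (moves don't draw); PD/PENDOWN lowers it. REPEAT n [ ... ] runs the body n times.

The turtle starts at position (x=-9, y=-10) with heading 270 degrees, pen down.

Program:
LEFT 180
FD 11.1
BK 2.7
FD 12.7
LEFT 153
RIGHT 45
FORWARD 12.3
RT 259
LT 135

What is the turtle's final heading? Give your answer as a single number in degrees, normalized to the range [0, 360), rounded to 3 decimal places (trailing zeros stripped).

Executing turtle program step by step:
Start: pos=(-9,-10), heading=270, pen down
LT 180: heading 270 -> 90
FD 11.1: (-9,-10) -> (-9,1.1) [heading=90, draw]
BK 2.7: (-9,1.1) -> (-9,-1.6) [heading=90, draw]
FD 12.7: (-9,-1.6) -> (-9,11.1) [heading=90, draw]
LT 153: heading 90 -> 243
RT 45: heading 243 -> 198
FD 12.3: (-9,11.1) -> (-20.698,7.299) [heading=198, draw]
RT 259: heading 198 -> 299
LT 135: heading 299 -> 74
Final: pos=(-20.698,7.299), heading=74, 4 segment(s) drawn

Answer: 74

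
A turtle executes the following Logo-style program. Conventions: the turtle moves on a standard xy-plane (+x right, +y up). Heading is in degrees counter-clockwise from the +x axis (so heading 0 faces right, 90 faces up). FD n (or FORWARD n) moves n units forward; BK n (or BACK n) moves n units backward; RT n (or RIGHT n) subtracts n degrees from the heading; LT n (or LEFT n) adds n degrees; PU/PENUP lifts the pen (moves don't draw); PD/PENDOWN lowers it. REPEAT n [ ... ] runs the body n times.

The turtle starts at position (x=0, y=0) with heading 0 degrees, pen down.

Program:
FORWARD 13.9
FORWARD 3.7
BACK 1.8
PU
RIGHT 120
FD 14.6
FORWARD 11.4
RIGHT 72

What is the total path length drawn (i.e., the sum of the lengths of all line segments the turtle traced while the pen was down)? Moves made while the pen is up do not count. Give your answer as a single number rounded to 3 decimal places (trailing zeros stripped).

Answer: 19.4

Derivation:
Executing turtle program step by step:
Start: pos=(0,0), heading=0, pen down
FD 13.9: (0,0) -> (13.9,0) [heading=0, draw]
FD 3.7: (13.9,0) -> (17.6,0) [heading=0, draw]
BK 1.8: (17.6,0) -> (15.8,0) [heading=0, draw]
PU: pen up
RT 120: heading 0 -> 240
FD 14.6: (15.8,0) -> (8.5,-12.644) [heading=240, move]
FD 11.4: (8.5,-12.644) -> (2.8,-22.517) [heading=240, move]
RT 72: heading 240 -> 168
Final: pos=(2.8,-22.517), heading=168, 3 segment(s) drawn

Segment lengths:
  seg 1: (0,0) -> (13.9,0), length = 13.9
  seg 2: (13.9,0) -> (17.6,0), length = 3.7
  seg 3: (17.6,0) -> (15.8,0), length = 1.8
Total = 19.4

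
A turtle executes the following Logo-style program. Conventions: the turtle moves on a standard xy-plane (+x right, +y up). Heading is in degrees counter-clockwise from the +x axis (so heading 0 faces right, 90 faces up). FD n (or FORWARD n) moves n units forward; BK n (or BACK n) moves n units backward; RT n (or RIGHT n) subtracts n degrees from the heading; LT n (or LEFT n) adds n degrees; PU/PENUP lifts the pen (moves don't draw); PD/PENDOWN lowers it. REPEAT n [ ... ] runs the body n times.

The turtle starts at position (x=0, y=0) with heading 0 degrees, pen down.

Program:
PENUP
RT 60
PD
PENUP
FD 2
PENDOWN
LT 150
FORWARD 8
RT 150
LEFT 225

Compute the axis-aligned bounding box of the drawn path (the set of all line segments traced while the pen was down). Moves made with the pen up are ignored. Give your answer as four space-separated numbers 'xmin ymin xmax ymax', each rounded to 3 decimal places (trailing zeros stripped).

Executing turtle program step by step:
Start: pos=(0,0), heading=0, pen down
PU: pen up
RT 60: heading 0 -> 300
PD: pen down
PU: pen up
FD 2: (0,0) -> (1,-1.732) [heading=300, move]
PD: pen down
LT 150: heading 300 -> 90
FD 8: (1,-1.732) -> (1,6.268) [heading=90, draw]
RT 150: heading 90 -> 300
LT 225: heading 300 -> 165
Final: pos=(1,6.268), heading=165, 1 segment(s) drawn

Segment endpoints: x in {1, 1}, y in {-1.732, 6.268}
xmin=1, ymin=-1.732, xmax=1, ymax=6.268

Answer: 1 -1.732 1 6.268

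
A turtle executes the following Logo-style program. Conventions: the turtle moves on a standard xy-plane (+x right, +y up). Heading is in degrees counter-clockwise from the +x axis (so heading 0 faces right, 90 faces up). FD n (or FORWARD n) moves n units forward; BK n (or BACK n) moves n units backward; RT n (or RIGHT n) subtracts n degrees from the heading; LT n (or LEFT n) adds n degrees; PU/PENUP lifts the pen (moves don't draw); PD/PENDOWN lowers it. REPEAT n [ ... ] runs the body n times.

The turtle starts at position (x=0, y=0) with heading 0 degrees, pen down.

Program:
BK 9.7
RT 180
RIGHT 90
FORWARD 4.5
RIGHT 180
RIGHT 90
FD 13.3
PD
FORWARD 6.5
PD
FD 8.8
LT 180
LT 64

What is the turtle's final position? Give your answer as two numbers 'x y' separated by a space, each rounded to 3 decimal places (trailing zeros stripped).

Executing turtle program step by step:
Start: pos=(0,0), heading=0, pen down
BK 9.7: (0,0) -> (-9.7,0) [heading=0, draw]
RT 180: heading 0 -> 180
RT 90: heading 180 -> 90
FD 4.5: (-9.7,0) -> (-9.7,4.5) [heading=90, draw]
RT 180: heading 90 -> 270
RT 90: heading 270 -> 180
FD 13.3: (-9.7,4.5) -> (-23,4.5) [heading=180, draw]
PD: pen down
FD 6.5: (-23,4.5) -> (-29.5,4.5) [heading=180, draw]
PD: pen down
FD 8.8: (-29.5,4.5) -> (-38.3,4.5) [heading=180, draw]
LT 180: heading 180 -> 0
LT 64: heading 0 -> 64
Final: pos=(-38.3,4.5), heading=64, 5 segment(s) drawn

Answer: -38.3 4.5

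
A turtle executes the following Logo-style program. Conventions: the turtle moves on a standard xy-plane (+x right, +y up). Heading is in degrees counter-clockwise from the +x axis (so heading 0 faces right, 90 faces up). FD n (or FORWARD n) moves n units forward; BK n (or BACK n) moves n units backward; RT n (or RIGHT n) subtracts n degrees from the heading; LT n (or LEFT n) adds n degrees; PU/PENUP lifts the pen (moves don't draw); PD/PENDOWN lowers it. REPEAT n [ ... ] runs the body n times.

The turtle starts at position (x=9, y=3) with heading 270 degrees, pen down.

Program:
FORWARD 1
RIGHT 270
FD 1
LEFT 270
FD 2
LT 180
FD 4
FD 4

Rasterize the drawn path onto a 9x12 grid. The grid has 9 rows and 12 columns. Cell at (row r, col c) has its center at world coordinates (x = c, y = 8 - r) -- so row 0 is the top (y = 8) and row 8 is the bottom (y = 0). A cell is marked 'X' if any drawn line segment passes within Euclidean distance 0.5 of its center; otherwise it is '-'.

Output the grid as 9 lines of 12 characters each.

Answer: ----------X-
----------X-
----------X-
----------X-
----------X-
---------XX-
---------XX-
----------X-
----------X-

Derivation:
Segment 0: (9,3) -> (9,2)
Segment 1: (9,2) -> (10,2)
Segment 2: (10,2) -> (10,0)
Segment 3: (10,0) -> (10,4)
Segment 4: (10,4) -> (10,8)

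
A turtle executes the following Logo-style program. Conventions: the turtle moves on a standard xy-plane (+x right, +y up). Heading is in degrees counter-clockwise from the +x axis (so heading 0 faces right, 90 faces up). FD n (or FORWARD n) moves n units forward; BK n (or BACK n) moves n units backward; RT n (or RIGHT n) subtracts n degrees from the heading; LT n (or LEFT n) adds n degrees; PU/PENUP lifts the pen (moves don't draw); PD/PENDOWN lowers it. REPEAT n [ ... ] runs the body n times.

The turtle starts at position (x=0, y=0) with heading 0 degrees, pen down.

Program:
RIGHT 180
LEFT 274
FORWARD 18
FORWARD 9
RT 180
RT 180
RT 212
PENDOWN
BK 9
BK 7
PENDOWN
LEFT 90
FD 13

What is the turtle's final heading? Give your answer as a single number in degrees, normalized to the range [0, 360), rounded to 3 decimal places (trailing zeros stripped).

Executing turtle program step by step:
Start: pos=(0,0), heading=0, pen down
RT 180: heading 0 -> 180
LT 274: heading 180 -> 94
FD 18: (0,0) -> (-1.256,17.956) [heading=94, draw]
FD 9: (-1.256,17.956) -> (-1.883,26.934) [heading=94, draw]
RT 180: heading 94 -> 274
RT 180: heading 274 -> 94
RT 212: heading 94 -> 242
PD: pen down
BK 9: (-1.883,26.934) -> (2.342,34.881) [heading=242, draw]
BK 7: (2.342,34.881) -> (5.628,41.061) [heading=242, draw]
PD: pen down
LT 90: heading 242 -> 332
FD 13: (5.628,41.061) -> (17.106,34.958) [heading=332, draw]
Final: pos=(17.106,34.958), heading=332, 5 segment(s) drawn

Answer: 332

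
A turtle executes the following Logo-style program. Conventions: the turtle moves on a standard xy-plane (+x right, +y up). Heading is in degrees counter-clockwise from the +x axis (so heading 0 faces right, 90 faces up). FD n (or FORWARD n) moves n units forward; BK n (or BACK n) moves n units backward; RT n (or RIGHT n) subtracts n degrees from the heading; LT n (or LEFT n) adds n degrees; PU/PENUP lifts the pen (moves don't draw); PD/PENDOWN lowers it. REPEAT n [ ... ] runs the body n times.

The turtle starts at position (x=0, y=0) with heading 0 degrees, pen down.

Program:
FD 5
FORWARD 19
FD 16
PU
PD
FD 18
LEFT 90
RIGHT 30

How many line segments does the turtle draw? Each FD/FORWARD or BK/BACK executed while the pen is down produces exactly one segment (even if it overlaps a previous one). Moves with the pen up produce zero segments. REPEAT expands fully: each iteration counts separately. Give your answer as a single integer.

Answer: 4

Derivation:
Executing turtle program step by step:
Start: pos=(0,0), heading=0, pen down
FD 5: (0,0) -> (5,0) [heading=0, draw]
FD 19: (5,0) -> (24,0) [heading=0, draw]
FD 16: (24,0) -> (40,0) [heading=0, draw]
PU: pen up
PD: pen down
FD 18: (40,0) -> (58,0) [heading=0, draw]
LT 90: heading 0 -> 90
RT 30: heading 90 -> 60
Final: pos=(58,0), heading=60, 4 segment(s) drawn
Segments drawn: 4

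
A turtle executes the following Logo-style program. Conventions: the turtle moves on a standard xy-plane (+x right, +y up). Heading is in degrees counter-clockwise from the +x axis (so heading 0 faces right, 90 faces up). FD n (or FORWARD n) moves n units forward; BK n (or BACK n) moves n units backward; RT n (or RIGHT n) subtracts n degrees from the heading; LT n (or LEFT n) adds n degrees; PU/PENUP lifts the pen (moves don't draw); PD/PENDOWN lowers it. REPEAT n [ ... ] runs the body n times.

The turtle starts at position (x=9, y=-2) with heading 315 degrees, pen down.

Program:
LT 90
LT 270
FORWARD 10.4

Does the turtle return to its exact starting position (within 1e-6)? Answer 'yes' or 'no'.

Executing turtle program step by step:
Start: pos=(9,-2), heading=315, pen down
LT 90: heading 315 -> 45
LT 270: heading 45 -> 315
FD 10.4: (9,-2) -> (16.354,-9.354) [heading=315, draw]
Final: pos=(16.354,-9.354), heading=315, 1 segment(s) drawn

Start position: (9, -2)
Final position: (16.354, -9.354)
Distance = 10.4; >= 1e-6 -> NOT closed

Answer: no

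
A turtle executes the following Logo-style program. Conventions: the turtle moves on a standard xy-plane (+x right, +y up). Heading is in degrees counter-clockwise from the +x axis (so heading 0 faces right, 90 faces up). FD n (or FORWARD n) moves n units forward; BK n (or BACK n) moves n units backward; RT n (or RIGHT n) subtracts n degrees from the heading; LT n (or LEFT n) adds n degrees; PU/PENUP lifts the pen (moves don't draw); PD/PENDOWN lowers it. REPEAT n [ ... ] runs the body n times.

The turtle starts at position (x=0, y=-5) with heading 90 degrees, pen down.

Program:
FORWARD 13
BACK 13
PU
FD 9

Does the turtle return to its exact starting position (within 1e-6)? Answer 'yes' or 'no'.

Answer: no

Derivation:
Executing turtle program step by step:
Start: pos=(0,-5), heading=90, pen down
FD 13: (0,-5) -> (0,8) [heading=90, draw]
BK 13: (0,8) -> (0,-5) [heading=90, draw]
PU: pen up
FD 9: (0,-5) -> (0,4) [heading=90, move]
Final: pos=(0,4), heading=90, 2 segment(s) drawn

Start position: (0, -5)
Final position: (0, 4)
Distance = 9; >= 1e-6 -> NOT closed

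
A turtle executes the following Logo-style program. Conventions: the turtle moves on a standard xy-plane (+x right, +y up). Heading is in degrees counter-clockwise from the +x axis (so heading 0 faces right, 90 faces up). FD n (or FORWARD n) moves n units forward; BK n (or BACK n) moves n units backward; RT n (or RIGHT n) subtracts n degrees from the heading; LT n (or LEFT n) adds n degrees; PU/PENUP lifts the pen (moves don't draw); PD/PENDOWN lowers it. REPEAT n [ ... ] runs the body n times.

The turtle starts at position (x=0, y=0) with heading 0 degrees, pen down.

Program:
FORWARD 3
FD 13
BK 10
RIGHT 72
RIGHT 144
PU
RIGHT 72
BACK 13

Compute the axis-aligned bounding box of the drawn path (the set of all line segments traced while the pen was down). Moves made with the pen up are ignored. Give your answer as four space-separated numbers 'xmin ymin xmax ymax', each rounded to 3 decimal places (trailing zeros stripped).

Answer: 0 0 16 0

Derivation:
Executing turtle program step by step:
Start: pos=(0,0), heading=0, pen down
FD 3: (0,0) -> (3,0) [heading=0, draw]
FD 13: (3,0) -> (16,0) [heading=0, draw]
BK 10: (16,0) -> (6,0) [heading=0, draw]
RT 72: heading 0 -> 288
RT 144: heading 288 -> 144
PU: pen up
RT 72: heading 144 -> 72
BK 13: (6,0) -> (1.983,-12.364) [heading=72, move]
Final: pos=(1.983,-12.364), heading=72, 3 segment(s) drawn

Segment endpoints: x in {0, 3, 6, 16}, y in {0}
xmin=0, ymin=0, xmax=16, ymax=0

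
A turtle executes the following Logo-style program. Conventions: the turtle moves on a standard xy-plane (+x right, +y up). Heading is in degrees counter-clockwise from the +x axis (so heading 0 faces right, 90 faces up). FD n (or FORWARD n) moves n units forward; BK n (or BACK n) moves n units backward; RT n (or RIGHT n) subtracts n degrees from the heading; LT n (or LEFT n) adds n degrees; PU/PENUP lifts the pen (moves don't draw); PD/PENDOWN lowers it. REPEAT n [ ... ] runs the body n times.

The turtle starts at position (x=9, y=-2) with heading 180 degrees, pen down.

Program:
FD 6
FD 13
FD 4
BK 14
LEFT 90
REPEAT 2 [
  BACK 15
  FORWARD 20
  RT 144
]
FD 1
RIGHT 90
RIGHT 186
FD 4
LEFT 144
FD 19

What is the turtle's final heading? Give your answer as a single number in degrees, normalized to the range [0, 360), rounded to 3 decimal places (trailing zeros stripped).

Executing turtle program step by step:
Start: pos=(9,-2), heading=180, pen down
FD 6: (9,-2) -> (3,-2) [heading=180, draw]
FD 13: (3,-2) -> (-10,-2) [heading=180, draw]
FD 4: (-10,-2) -> (-14,-2) [heading=180, draw]
BK 14: (-14,-2) -> (0,-2) [heading=180, draw]
LT 90: heading 180 -> 270
REPEAT 2 [
  -- iteration 1/2 --
  BK 15: (0,-2) -> (0,13) [heading=270, draw]
  FD 20: (0,13) -> (0,-7) [heading=270, draw]
  RT 144: heading 270 -> 126
  -- iteration 2/2 --
  BK 15: (0,-7) -> (8.817,-19.135) [heading=126, draw]
  FD 20: (8.817,-19.135) -> (-2.939,-2.955) [heading=126, draw]
  RT 144: heading 126 -> 342
]
FD 1: (-2.939,-2.955) -> (-1.988,-3.264) [heading=342, draw]
RT 90: heading 342 -> 252
RT 186: heading 252 -> 66
FD 4: (-1.988,-3.264) -> (-0.361,0.39) [heading=66, draw]
LT 144: heading 66 -> 210
FD 19: (-0.361,0.39) -> (-16.815,-9.11) [heading=210, draw]
Final: pos=(-16.815,-9.11), heading=210, 11 segment(s) drawn

Answer: 210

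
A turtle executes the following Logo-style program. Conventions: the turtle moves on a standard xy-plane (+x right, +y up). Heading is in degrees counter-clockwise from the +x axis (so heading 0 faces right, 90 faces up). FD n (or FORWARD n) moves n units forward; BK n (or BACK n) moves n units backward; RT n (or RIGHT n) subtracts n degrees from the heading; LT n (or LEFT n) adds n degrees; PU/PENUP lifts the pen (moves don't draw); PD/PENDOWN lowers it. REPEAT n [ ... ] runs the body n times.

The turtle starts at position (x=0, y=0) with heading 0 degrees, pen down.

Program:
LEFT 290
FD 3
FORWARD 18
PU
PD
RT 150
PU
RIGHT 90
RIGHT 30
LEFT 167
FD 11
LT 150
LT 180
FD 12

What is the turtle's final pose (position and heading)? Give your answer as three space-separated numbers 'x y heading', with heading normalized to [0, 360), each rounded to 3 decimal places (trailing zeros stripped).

Executing turtle program step by step:
Start: pos=(0,0), heading=0, pen down
LT 290: heading 0 -> 290
FD 3: (0,0) -> (1.026,-2.819) [heading=290, draw]
FD 18: (1.026,-2.819) -> (7.182,-19.734) [heading=290, draw]
PU: pen up
PD: pen down
RT 150: heading 290 -> 140
PU: pen up
RT 90: heading 140 -> 50
RT 30: heading 50 -> 20
LT 167: heading 20 -> 187
FD 11: (7.182,-19.734) -> (-3.736,-21.074) [heading=187, move]
LT 150: heading 187 -> 337
LT 180: heading 337 -> 157
FD 12: (-3.736,-21.074) -> (-14.782,-16.385) [heading=157, move]
Final: pos=(-14.782,-16.385), heading=157, 2 segment(s) drawn

Answer: -14.782 -16.385 157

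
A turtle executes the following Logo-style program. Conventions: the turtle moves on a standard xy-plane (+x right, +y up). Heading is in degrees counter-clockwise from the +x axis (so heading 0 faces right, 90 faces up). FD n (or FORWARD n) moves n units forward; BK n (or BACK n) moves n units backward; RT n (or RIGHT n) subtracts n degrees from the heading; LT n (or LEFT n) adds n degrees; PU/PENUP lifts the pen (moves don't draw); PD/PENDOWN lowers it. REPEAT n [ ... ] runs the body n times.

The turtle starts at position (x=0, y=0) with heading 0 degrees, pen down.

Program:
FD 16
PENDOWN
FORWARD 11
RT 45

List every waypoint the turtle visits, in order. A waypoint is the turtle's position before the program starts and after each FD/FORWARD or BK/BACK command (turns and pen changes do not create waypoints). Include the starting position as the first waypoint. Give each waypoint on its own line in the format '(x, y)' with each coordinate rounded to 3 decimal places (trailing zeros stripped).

Executing turtle program step by step:
Start: pos=(0,0), heading=0, pen down
FD 16: (0,0) -> (16,0) [heading=0, draw]
PD: pen down
FD 11: (16,0) -> (27,0) [heading=0, draw]
RT 45: heading 0 -> 315
Final: pos=(27,0), heading=315, 2 segment(s) drawn
Waypoints (3 total):
(0, 0)
(16, 0)
(27, 0)

Answer: (0, 0)
(16, 0)
(27, 0)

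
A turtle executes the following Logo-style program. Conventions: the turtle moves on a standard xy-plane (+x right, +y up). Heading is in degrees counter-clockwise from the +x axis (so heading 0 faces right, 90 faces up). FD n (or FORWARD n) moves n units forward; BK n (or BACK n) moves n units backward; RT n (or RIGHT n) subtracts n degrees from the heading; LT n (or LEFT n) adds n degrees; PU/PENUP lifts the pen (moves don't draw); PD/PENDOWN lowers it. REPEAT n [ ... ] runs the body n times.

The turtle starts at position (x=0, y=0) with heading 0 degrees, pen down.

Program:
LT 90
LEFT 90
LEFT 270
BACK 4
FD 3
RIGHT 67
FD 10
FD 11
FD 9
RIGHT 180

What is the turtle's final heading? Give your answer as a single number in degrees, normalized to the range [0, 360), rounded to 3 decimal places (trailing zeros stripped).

Answer: 203

Derivation:
Executing turtle program step by step:
Start: pos=(0,0), heading=0, pen down
LT 90: heading 0 -> 90
LT 90: heading 90 -> 180
LT 270: heading 180 -> 90
BK 4: (0,0) -> (0,-4) [heading=90, draw]
FD 3: (0,-4) -> (0,-1) [heading=90, draw]
RT 67: heading 90 -> 23
FD 10: (0,-1) -> (9.205,2.907) [heading=23, draw]
FD 11: (9.205,2.907) -> (19.331,7.205) [heading=23, draw]
FD 9: (19.331,7.205) -> (27.615,10.722) [heading=23, draw]
RT 180: heading 23 -> 203
Final: pos=(27.615,10.722), heading=203, 5 segment(s) drawn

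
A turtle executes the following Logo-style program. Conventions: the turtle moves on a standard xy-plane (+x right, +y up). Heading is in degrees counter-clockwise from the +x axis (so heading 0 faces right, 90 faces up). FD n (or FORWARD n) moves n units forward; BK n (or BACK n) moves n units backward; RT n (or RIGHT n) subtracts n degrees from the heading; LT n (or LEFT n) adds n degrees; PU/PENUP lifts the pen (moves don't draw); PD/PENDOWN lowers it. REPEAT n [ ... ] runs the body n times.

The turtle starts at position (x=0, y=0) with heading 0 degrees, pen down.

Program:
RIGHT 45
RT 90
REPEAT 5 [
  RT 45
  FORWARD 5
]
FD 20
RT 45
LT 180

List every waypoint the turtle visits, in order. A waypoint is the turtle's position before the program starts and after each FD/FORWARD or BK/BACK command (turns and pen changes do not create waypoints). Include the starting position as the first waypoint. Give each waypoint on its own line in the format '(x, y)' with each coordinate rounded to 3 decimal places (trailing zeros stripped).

Executing turtle program step by step:
Start: pos=(0,0), heading=0, pen down
RT 45: heading 0 -> 315
RT 90: heading 315 -> 225
REPEAT 5 [
  -- iteration 1/5 --
  RT 45: heading 225 -> 180
  FD 5: (0,0) -> (-5,0) [heading=180, draw]
  -- iteration 2/5 --
  RT 45: heading 180 -> 135
  FD 5: (-5,0) -> (-8.536,3.536) [heading=135, draw]
  -- iteration 3/5 --
  RT 45: heading 135 -> 90
  FD 5: (-8.536,3.536) -> (-8.536,8.536) [heading=90, draw]
  -- iteration 4/5 --
  RT 45: heading 90 -> 45
  FD 5: (-8.536,8.536) -> (-5,12.071) [heading=45, draw]
  -- iteration 5/5 --
  RT 45: heading 45 -> 0
  FD 5: (-5,12.071) -> (0,12.071) [heading=0, draw]
]
FD 20: (0,12.071) -> (20,12.071) [heading=0, draw]
RT 45: heading 0 -> 315
LT 180: heading 315 -> 135
Final: pos=(20,12.071), heading=135, 6 segment(s) drawn
Waypoints (7 total):
(0, 0)
(-5, 0)
(-8.536, 3.536)
(-8.536, 8.536)
(-5, 12.071)
(0, 12.071)
(20, 12.071)

Answer: (0, 0)
(-5, 0)
(-8.536, 3.536)
(-8.536, 8.536)
(-5, 12.071)
(0, 12.071)
(20, 12.071)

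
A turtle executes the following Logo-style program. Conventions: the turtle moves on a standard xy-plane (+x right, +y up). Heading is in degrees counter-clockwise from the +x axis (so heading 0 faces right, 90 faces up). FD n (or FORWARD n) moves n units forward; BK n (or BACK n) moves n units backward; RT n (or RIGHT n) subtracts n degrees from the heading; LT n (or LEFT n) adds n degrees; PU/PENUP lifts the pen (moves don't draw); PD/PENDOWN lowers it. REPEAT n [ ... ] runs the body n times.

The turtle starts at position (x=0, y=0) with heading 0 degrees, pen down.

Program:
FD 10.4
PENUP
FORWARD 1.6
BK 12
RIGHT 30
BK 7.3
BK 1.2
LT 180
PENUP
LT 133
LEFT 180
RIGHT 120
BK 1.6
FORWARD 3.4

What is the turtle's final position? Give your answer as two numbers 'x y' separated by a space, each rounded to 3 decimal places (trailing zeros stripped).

Answer: -5.64 3.724

Derivation:
Executing turtle program step by step:
Start: pos=(0,0), heading=0, pen down
FD 10.4: (0,0) -> (10.4,0) [heading=0, draw]
PU: pen up
FD 1.6: (10.4,0) -> (12,0) [heading=0, move]
BK 12: (12,0) -> (0,0) [heading=0, move]
RT 30: heading 0 -> 330
BK 7.3: (0,0) -> (-6.322,3.65) [heading=330, move]
BK 1.2: (-6.322,3.65) -> (-7.361,4.25) [heading=330, move]
LT 180: heading 330 -> 150
PU: pen up
LT 133: heading 150 -> 283
LT 180: heading 283 -> 103
RT 120: heading 103 -> 343
BK 1.6: (-7.361,4.25) -> (-8.891,4.718) [heading=343, move]
FD 3.4: (-8.891,4.718) -> (-5.64,3.724) [heading=343, move]
Final: pos=(-5.64,3.724), heading=343, 1 segment(s) drawn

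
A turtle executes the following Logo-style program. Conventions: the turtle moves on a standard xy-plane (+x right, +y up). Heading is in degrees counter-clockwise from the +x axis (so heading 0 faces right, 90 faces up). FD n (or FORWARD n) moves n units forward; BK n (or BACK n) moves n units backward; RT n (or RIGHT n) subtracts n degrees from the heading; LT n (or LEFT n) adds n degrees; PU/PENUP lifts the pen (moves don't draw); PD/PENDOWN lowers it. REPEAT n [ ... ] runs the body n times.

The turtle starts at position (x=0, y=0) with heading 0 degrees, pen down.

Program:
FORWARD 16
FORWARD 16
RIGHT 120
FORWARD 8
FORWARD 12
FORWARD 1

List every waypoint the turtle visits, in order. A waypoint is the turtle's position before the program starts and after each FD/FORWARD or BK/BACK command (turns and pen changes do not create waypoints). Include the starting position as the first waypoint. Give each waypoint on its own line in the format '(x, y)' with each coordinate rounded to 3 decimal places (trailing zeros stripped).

Executing turtle program step by step:
Start: pos=(0,0), heading=0, pen down
FD 16: (0,0) -> (16,0) [heading=0, draw]
FD 16: (16,0) -> (32,0) [heading=0, draw]
RT 120: heading 0 -> 240
FD 8: (32,0) -> (28,-6.928) [heading=240, draw]
FD 12: (28,-6.928) -> (22,-17.321) [heading=240, draw]
FD 1: (22,-17.321) -> (21.5,-18.187) [heading=240, draw]
Final: pos=(21.5,-18.187), heading=240, 5 segment(s) drawn
Waypoints (6 total):
(0, 0)
(16, 0)
(32, 0)
(28, -6.928)
(22, -17.321)
(21.5, -18.187)

Answer: (0, 0)
(16, 0)
(32, 0)
(28, -6.928)
(22, -17.321)
(21.5, -18.187)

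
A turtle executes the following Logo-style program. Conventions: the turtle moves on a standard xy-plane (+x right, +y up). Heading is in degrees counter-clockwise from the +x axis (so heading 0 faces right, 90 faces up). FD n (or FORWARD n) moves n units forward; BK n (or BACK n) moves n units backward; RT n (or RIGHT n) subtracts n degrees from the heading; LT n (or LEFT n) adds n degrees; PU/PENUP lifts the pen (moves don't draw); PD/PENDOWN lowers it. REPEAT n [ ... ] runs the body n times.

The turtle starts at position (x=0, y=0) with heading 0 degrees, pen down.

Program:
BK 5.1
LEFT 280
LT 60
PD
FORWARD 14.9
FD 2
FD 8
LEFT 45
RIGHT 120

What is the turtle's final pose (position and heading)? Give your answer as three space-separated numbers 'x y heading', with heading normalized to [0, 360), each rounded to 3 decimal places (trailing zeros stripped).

Executing turtle program step by step:
Start: pos=(0,0), heading=0, pen down
BK 5.1: (0,0) -> (-5.1,0) [heading=0, draw]
LT 280: heading 0 -> 280
LT 60: heading 280 -> 340
PD: pen down
FD 14.9: (-5.1,0) -> (8.901,-5.096) [heading=340, draw]
FD 2: (8.901,-5.096) -> (10.781,-5.78) [heading=340, draw]
FD 8: (10.781,-5.78) -> (18.298,-8.516) [heading=340, draw]
LT 45: heading 340 -> 25
RT 120: heading 25 -> 265
Final: pos=(18.298,-8.516), heading=265, 4 segment(s) drawn

Answer: 18.298 -8.516 265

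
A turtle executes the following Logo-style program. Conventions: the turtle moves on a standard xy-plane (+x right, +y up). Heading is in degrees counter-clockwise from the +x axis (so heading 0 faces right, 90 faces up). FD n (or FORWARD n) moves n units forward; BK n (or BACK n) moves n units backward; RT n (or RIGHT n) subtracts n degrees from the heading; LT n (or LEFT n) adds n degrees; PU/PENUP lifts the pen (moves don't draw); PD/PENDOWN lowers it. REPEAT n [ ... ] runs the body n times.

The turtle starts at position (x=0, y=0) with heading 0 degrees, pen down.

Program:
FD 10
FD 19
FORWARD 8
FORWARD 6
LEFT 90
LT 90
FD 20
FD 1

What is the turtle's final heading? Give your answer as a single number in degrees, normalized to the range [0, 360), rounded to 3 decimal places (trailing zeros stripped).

Answer: 180

Derivation:
Executing turtle program step by step:
Start: pos=(0,0), heading=0, pen down
FD 10: (0,0) -> (10,0) [heading=0, draw]
FD 19: (10,0) -> (29,0) [heading=0, draw]
FD 8: (29,0) -> (37,0) [heading=0, draw]
FD 6: (37,0) -> (43,0) [heading=0, draw]
LT 90: heading 0 -> 90
LT 90: heading 90 -> 180
FD 20: (43,0) -> (23,0) [heading=180, draw]
FD 1: (23,0) -> (22,0) [heading=180, draw]
Final: pos=(22,0), heading=180, 6 segment(s) drawn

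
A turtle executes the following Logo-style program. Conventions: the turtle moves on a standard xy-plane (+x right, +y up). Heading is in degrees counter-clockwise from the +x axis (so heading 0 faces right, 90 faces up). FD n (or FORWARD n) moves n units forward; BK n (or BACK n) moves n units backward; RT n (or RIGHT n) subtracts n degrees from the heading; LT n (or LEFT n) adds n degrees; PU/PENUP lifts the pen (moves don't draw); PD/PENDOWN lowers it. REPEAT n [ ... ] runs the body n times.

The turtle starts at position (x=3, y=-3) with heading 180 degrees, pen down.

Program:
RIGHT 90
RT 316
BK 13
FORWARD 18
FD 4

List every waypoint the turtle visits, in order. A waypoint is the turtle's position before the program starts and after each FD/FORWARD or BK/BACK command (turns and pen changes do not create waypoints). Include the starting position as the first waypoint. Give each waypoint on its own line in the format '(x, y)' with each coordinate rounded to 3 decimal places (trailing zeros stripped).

Executing turtle program step by step:
Start: pos=(3,-3), heading=180, pen down
RT 90: heading 180 -> 90
RT 316: heading 90 -> 134
BK 13: (3,-3) -> (12.031,-12.351) [heading=134, draw]
FD 18: (12.031,-12.351) -> (-0.473,0.597) [heading=134, draw]
FD 4: (-0.473,0.597) -> (-3.252,3.474) [heading=134, draw]
Final: pos=(-3.252,3.474), heading=134, 3 segment(s) drawn
Waypoints (4 total):
(3, -3)
(12.031, -12.351)
(-0.473, 0.597)
(-3.252, 3.474)

Answer: (3, -3)
(12.031, -12.351)
(-0.473, 0.597)
(-3.252, 3.474)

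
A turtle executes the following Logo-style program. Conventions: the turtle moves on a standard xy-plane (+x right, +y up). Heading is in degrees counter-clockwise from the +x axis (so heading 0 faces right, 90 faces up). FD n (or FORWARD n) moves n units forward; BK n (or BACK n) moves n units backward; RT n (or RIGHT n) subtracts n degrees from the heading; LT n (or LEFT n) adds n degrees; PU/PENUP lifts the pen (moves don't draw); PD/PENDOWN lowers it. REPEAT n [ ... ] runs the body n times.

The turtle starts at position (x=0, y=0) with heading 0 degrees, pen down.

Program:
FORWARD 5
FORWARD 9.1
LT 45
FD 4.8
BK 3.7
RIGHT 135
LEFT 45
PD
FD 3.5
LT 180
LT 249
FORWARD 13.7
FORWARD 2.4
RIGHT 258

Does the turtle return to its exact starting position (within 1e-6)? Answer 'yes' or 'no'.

Executing turtle program step by step:
Start: pos=(0,0), heading=0, pen down
FD 5: (0,0) -> (5,0) [heading=0, draw]
FD 9.1: (5,0) -> (14.1,0) [heading=0, draw]
LT 45: heading 0 -> 45
FD 4.8: (14.1,0) -> (17.494,3.394) [heading=45, draw]
BK 3.7: (17.494,3.394) -> (14.878,0.778) [heading=45, draw]
RT 135: heading 45 -> 270
LT 45: heading 270 -> 315
PD: pen down
FD 3.5: (14.878,0.778) -> (17.353,-1.697) [heading=315, draw]
LT 180: heading 315 -> 135
LT 249: heading 135 -> 24
FD 13.7: (17.353,-1.697) -> (29.868,3.875) [heading=24, draw]
FD 2.4: (29.868,3.875) -> (32.061,4.851) [heading=24, draw]
RT 258: heading 24 -> 126
Final: pos=(32.061,4.851), heading=126, 7 segment(s) drawn

Start position: (0, 0)
Final position: (32.061, 4.851)
Distance = 32.426; >= 1e-6 -> NOT closed

Answer: no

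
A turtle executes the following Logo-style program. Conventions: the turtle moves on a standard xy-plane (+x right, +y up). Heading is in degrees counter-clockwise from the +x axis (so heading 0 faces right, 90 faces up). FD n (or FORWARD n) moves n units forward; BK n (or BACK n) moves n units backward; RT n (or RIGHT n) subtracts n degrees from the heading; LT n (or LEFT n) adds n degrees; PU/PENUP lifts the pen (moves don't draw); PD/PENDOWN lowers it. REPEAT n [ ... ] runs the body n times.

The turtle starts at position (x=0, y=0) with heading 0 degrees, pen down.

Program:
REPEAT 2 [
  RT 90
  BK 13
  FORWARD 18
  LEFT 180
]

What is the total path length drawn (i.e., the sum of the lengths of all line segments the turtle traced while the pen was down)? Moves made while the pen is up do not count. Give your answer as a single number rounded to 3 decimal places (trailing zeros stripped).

Executing turtle program step by step:
Start: pos=(0,0), heading=0, pen down
REPEAT 2 [
  -- iteration 1/2 --
  RT 90: heading 0 -> 270
  BK 13: (0,0) -> (0,13) [heading=270, draw]
  FD 18: (0,13) -> (0,-5) [heading=270, draw]
  LT 180: heading 270 -> 90
  -- iteration 2/2 --
  RT 90: heading 90 -> 0
  BK 13: (0,-5) -> (-13,-5) [heading=0, draw]
  FD 18: (-13,-5) -> (5,-5) [heading=0, draw]
  LT 180: heading 0 -> 180
]
Final: pos=(5,-5), heading=180, 4 segment(s) drawn

Segment lengths:
  seg 1: (0,0) -> (0,13), length = 13
  seg 2: (0,13) -> (0,-5), length = 18
  seg 3: (0,-5) -> (-13,-5), length = 13
  seg 4: (-13,-5) -> (5,-5), length = 18
Total = 62

Answer: 62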